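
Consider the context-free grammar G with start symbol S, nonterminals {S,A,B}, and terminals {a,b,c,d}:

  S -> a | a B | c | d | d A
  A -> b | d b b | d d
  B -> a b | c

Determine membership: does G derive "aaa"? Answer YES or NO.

Convert to CNF:
  S -> T0 A | T2 B | a | c | d
  A -> T0 T0 | T0 X3 | b
  B -> T2 T1 | c
  T0 -> d
  T1 -> b
  T2 -> a
  X3 -> T1 T1

CYK table (by increasing span):
  [0..0]={S,T2}  "a"  orig:{S}
  [1..1]={S,T2}  "a"  orig:{S}
  [2..2]={S,T2}  "a"  orig:{S}
  [0..1]=∅  "aa"
  [1..2]=∅  "aa"
  [0..2]=∅  "aaa"

S ∉ T[0,2] ⇒ NO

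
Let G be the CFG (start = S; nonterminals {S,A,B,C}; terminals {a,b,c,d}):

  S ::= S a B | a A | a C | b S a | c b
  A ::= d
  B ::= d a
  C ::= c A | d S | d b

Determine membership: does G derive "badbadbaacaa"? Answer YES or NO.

Convert to CNF:
  S -> S X4 | T1 A | T1 C | T2 T3 | T3 X5
  A -> d
  B -> T0 T1
  C -> T0 S | T0 T3 | T2 A
  T0 -> d
  T1 -> a
  T2 -> c
  T3 -> b
  X4 -> T1 B
  X5 -> S T1

Fill CYK table bottom-up:
  cell(0,0) b: {T3}  orig:{}
  cell(1,1) a: {T1}  orig:{}
  cell(2,2) d: {A,T0}  orig:{A}
  cell(3,3) b: {T3}  orig:{}
  cell(4,4) a: {T1}  orig:{}
  cell(5,5) d: {A,T0}  orig:{A}
  cell(6,6) b: {T3}  orig:{}
  cell(7,7) a: {T1}  orig:{}
  cell(8,8) a: {T1}  orig:{}
  cell(9,9) c: {T2}  orig:{}
  cell(10,10) a: {T1}  orig:{}
  cell(11,11) a: {T1}  orig:{}
  cell(0,1) ba: ∅
  cell(1,2) ad: {S}
  cell(2,3) db: {C}
  cell(3,4) ba: ∅
  cell(4,5) ad: {S}
  cell(5,6) db: {C}
  cell(6,7) ba: ∅
  cell(7,8) aa: ∅
  cell(8,9) ac: ∅
  cell(9,10) ca: ∅
  cell(10,11) aa: ∅
  cell(0,2) bad: ∅
  cell(1,3) adb: {S}
  cell(2,4) dba: ∅
  cell(3,5) bad: ∅
  cell(4,6) adb: {S}
  cell(5,7) dba: ∅
  cell(6,8) baa: ∅
  cell(7,9) aac: ∅
  cell(8,10) aca: ∅
  cell(9,11) caa: ∅
  cell(0,3) badb: ∅
  cell(1,4) adba: {X5}  orig:{}
  cell(2,5) dbad: ∅
  cell(3,6) badb: ∅
  cell(4,7) adba: {X5}  orig:{}
  cell(5,8) dbaa: ∅
  cell(6,9) baac: ∅
  cell(7,10) aaca: ∅
  cell(8,11) acaa: ∅
  cell(0,4) badba: {S}
  cell(1,5) adbad: ∅
  cell(2,6) dbadb: ∅
  cell(3,7) badba: {S}
  cell(4,8) adbaa: ∅
  cell(5,9) dbaac: ∅
  cell(6,10) baaca: ∅
  cell(7,11) aacaa: ∅
  cell(0,5) badbad: ∅
  cell(1,6) adbadb: ∅
  cell(2,7) dbadba: {C}
  cell(3,8) badbaa: {X5}  orig:{}
  cell(4,9) adbaac: ∅
  cell(5,10) dbaaca: ∅
  cell(6,11) baacaa: ∅
  cell(0,6) badbadb: ∅
  cell(1,7) adbadba: {S}
  cell(2,8) dbadbaa: ∅
  cell(3,9) badbaac: ∅
  cell(4,10) adbaaca: ∅
  cell(5,11) dbaacaa: ∅
  cell(0,7) badbadba: ∅
  cell(1,8) adbadbaa: {X5}  orig:{}
  cell(2,9) dbadbaac: ∅
  cell(3,10) badbaaca: ∅
  cell(4,11) adbaacaa: ∅
  cell(0,8) badbadbaa: {S}
  cell(1,9) adbadbaac: ∅
  cell(2,10) dbadbaaca: ∅
  cell(3,11) badbaacaa: ∅
  cell(0,9) badbadbaac: ∅
  cell(1,10) adbadbaaca: ∅
  cell(2,11) dbadbaacaa: ∅
  cell(0,10) badbadbaaca: ∅
  cell(1,11) adbadbaacaa: ∅
  cell(0,11) badbadbaacaa: ∅

S ∉ T[0,11] ⇒ NO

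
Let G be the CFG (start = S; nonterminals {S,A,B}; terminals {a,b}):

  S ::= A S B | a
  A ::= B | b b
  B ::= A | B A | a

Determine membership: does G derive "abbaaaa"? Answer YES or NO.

Convert to CNF:
  S -> A X1 | a
  A -> B A | T0 T0 | a
  B -> B A | T0 T0 | a
  T0 -> b
  X1 -> S B

CYK fill:
  cell(0,0) a: {A,B,S}
  cell(1,1) b: {T0}  orig:{}
  cell(2,2) b: {T0}  orig:{}
  cell(3,3) a: {A,B,S}
  cell(4,4) a: {A,B,S}
  cell(5,5) a: {A,B,S}
  cell(6,6) a: {A,B,S}
  cell(0,1) ab: ∅
  cell(1,2) bb: {A,B}
  cell(2,3) ba: ∅
  cell(3,4) aa: {A,B,X1}  orig:{A,B}
  cell(4,5) aa: {A,B,X1}  orig:{A,B}
  cell(5,6) aa: {A,B,X1}  orig:{A,B}
  cell(0,2) abb: {A,B,X1}  orig:{A,B}
  cell(1,3) bba: {A,B}
  cell(2,4) baa: ∅
  cell(3,5) aaa: {A,B,S,X1}  orig:{A,B,S}
  cell(4,6) aaa: {A,B,S,X1}  orig:{A,B,S}
  cell(0,3) abba: {A,B,X1}  orig:{A,B}
  cell(1,4) bbaa: {A,B,S}
  cell(2,5) baaa: ∅
  cell(3,6) aaaa: {A,B,S,X1}  orig:{A,B,S}
  cell(0,4) abbaa: {A,B,S,X1}  orig:{A,B,S}
  cell(1,5) bbaaa: {A,B,S,X1}  orig:{A,B,S}
  cell(2,6) baaaa: ∅
  cell(0,5) abbaaa: {A,B,S,X1}  orig:{A,B,S}
  cell(1,6) bbaaaa: {A,B,S,X1}  orig:{A,B,S}
  cell(0,6) abbaaaa: {A,B,S,X1}  orig:{A,B,S}

S ∈ T[0,6] ⇒ YES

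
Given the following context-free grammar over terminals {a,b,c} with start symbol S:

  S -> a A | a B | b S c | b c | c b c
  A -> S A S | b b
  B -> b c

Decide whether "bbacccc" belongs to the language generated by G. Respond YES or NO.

Convert to CNF:
  S -> T0 T1 | T0 X4 | T1 X5 | T2 A | T2 B
  A -> S X3 | T0 T0
  B -> T0 T1
  T0 -> b
  T1 -> c
  T2 -> a
  X3 -> A S
  X4 -> S T1
  X5 -> T0 T1

CYK table (by increasing span):
  [0..0]={T0}  "b"  orig:{}
  [1..1]={T0}  "b"  orig:{}
  [2..2]={T2}  "a"  orig:{}
  [3..3]={T1}  "c"  orig:{}
  [4..4]={T1}  "c"  orig:{}
  [5..5]={T1}  "c"  orig:{}
  [6..6]={T1}  "c"  orig:{}
  [0..1]={A}  "bb"
  [1..2]=∅  "ba"
  [2..3]=∅  "ac"
  [3..4]=∅  "cc"
  [4..5]=∅  "cc"
  [5..6]=∅  "cc"
  [0..2]=∅  "bba"
  [1..3]=∅  "bac"
  [2..4]=∅  "acc"
  [3..5]=∅  "ccc"
  [4..6]=∅  "ccc"
  [0..3]=∅  "bbac"
  [1..4]=∅  "bacc"
  [2..5]=∅  "accc"
  [3..6]=∅  "cccc"
  [0..4]=∅  "bbacc"
  [1..5]=∅  "baccc"
  [2..6]=∅  "acccc"
  [0..5]=∅  "bbaccc"
  [1..6]=∅  "bacccc"
  [0..6]=∅  "bbacccc"

S ∉ T[0,6] ⇒ NO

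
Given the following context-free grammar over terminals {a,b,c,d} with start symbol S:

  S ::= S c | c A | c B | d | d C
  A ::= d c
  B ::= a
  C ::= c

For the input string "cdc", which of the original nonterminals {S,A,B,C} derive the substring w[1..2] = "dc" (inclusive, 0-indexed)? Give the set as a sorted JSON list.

Convert to CNF:
  S -> S T1 | T0 C | T1 A | T1 B | d
  A -> T0 T1
  B -> a
  C -> c
  T0 -> d
  T1 -> c

CYK fill, restricted to cells inside w[1..2]:
  T[1,1] 'd' = {S,T0}  orig:{S}
  T[2,2] 'c' = {C,T1}  orig:{C}
  T[1,2] 'dc' = {A,S}

Original NTs in T[1,2] deriving "dc": ["A", "S"]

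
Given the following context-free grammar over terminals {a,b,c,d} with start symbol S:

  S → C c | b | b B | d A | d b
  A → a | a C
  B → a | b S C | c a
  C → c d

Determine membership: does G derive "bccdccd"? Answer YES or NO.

Convert to CNF:
  S -> C T2 | T1 B | T3 A | T3 T1 | b
  A -> T0 C | a
  B -> T1 X4 | T2 T0 | a
  C -> T2 T3
  T0 -> a
  T1 -> b
  T2 -> c
  T3 -> d
  X4 -> S C

CYK fill:
  cell(0,0) b: {S,T1}  orig:{S}
  cell(1,1) c: {T2}  orig:{}
  cell(2,2) c: {T2}  orig:{}
  cell(3,3) d: {T3}  orig:{}
  cell(4,4) c: {T2}  orig:{}
  cell(5,5) c: {T2}  orig:{}
  cell(6,6) d: {T3}  orig:{}
  cell(0,1) bc: ∅
  cell(1,2) cc: ∅
  cell(2,3) cd: {C}
  cell(3,4) dc: ∅
  cell(4,5) cc: ∅
  cell(5,6) cd: {C}
  cell(0,2) bcc: ∅
  cell(1,3) ccd: ∅
  cell(2,4) cdc: {S}
  cell(3,5) dcc: ∅
  cell(4,6) ccd: ∅
  cell(0,3) bccd: ∅
  cell(1,4) ccdc: ∅
  cell(2,5) cdcc: ∅
  cell(3,6) dccd: ∅
  cell(0,4) bccdc: ∅
  cell(1,5) ccdcc: ∅
  cell(2,6) cdccd: {X4}  orig:{}
  cell(0,5) bccdcc: ∅
  cell(1,6) ccdccd: ∅
  cell(0,6) bccdccd: ∅

S ∉ T[0,6] ⇒ NO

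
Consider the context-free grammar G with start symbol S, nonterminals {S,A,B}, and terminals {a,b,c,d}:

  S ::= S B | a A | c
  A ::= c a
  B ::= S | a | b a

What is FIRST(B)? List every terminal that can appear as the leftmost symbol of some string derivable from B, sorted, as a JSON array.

FIRST sets, iterate to fixpoint:
round 1:
  A via A→c a: +{c}
  B via B→a: +{a}
  B via B→b a: +{b}
  S via S→a A: +{a}
  S via S→c: +{c}
  FIRST[S]={a,c}  FIRST[A]={c}  FIRST[B]={a,b}
round 2:
  B via B→S: +{c}
  FIRST[S]={a,c}  FIRST[A]={c}  FIRST[B]={a,b,c}
round 3: done
  FIRST[S]={a,c}  FIRST[A]={c}  FIRST[B]={a,b,c}

FIRST(B) = ["a", "b", "c"]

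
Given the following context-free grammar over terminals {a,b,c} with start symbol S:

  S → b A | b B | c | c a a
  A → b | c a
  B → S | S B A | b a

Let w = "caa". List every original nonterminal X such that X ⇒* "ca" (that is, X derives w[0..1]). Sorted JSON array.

CNF form of G:
  S -> T0 X5 | T2 A | T2 B | c
  A -> T0 T1 | b
  B -> S X3 | T0 X4 | T2 A | T2 B | T2 T1 | c
  T0 -> c
  T1 -> a
  T2 -> b
  X3 -> B A
  X4 -> T1 T1
  X5 -> T1 T1

Fill CYK table bottom-up — only the sub-triangle for w[0..1]:
  T[0,0] 'c' = {B,S,T0}  orig:{B,S}
  T[1,1] 'a' = {T1}  orig:{}
  T[0,1] 'ca' = {A}

Original NTs in T[0,1] deriving "ca": ["A"]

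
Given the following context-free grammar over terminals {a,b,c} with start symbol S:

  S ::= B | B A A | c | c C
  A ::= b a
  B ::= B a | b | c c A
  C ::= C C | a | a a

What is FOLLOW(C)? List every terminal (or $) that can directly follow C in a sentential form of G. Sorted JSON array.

FIRST iteration:
round 1:
  A via A→b a: +{b}
  B via B→b: +{b}
  B via B→c c A: +{c}
  C via C→a: +{a}
  S via S→B: +{b,c}
  FIRST[S]={b,c}  FIRST[A]={b}  FIRST[B]={b,c}  FIRST[C]={a}
round 2: done
  FIRST[S]={b,c}  FIRST[A]={b}  FIRST[B]={b,c}  FIRST[C]={a}

FOLLOW iteration:
initialize: $ ∈ FOLLOW(S)
iter 1:
  B→B a: FOLLOW(B) ⊇ FIRST(a) = {a}; new: +{a}
  B→c c A: FOLLOW(A) ⊇ FOLLOW(B) ⊇ {a}; new: +{a}
  C→C C: FOLLOW(C) ⊇ FIRST(C) = {a}; new: +{a}
  S→B: FOLLOW(B) ⊇ FOLLOW(S) ⊇ {$}; new: +{$}
  S→B A A: FOLLOW(B) ⊇ FIRST(A) = {b}; new: +{b}
  S→B A A: FOLLOW(A) ⊇ FIRST(A) = {b}; new: +{b}
  S→B A A: FOLLOW(A) ⊇ FOLLOW(S) ⊇ {$}; new: +{$}
  S→c C: FOLLOW(C) ⊇ FOLLOW(S) ⊇ {$}; new: +{$}
  S: {$}  A: {$,a,b}  B: {$,a,b}  C: {$,a}
iter 2: done
  S: {$}  A: {$,a,b}  B: {$,a,b}  C: {$,a}

FOLLOW(C) = ["$", "a"]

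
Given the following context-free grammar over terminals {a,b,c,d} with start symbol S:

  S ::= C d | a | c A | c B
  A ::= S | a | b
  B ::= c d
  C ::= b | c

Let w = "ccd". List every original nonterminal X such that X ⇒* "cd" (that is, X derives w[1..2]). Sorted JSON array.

Convert to CNF:
  S -> C T0 | T1 A | T1 B | a
  A -> C T0 | T1 A | T1 B | a | b
  B -> T1 T0
  C -> b | c
  T0 -> d
  T1 -> c

CYK table (by increasing span), restricted to cells inside w[1..2]:
  T[1,1] 'c' = {C,T1}  orig:{C}
  T[2,2] 'd' = {T0}  orig:{}
  T[1,2] 'cd' = {A,B,S}

Original NTs in T[1,2] deriving "cd": ["A", "B", "S"]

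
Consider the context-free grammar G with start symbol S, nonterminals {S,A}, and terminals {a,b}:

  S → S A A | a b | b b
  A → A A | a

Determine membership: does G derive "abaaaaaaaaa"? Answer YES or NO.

CNF form of G:
  S -> S X2 | T0 T1 | T1 T1
  A -> A A | a
  T0 -> a
  T1 -> b
  X2 -> A A

CYK fill:
  [0..0]={A,T0}  "a"  orig:{A}
  [1..1]={T1}  "b"  orig:{}
  [2..2]={A,T0}  "a"  orig:{A}
  [3..3]={A,T0}  "a"  orig:{A}
  [4..4]={A,T0}  "a"  orig:{A}
  [5..5]={A,T0}  "a"  orig:{A}
  [6..6]={A,T0}  "a"  orig:{A}
  [7..7]={A,T0}  "a"  orig:{A}
  [8..8]={A,T0}  "a"  orig:{A}
  [9..9]={A,T0}  "a"  orig:{A}
  [10..10]={A,T0}  "a"  orig:{A}
  [0..1]={S}  "ab"
  [1..2]=∅  "ba"
  [2..3]={A,X2}  "aa"  orig:{A}
  [3..4]={A,X2}  "aa"  orig:{A}
  [4..5]={A,X2}  "aa"  orig:{A}
  [5..6]={A,X2}  "aa"  orig:{A}
  [6..7]={A,X2}  "aa"  orig:{A}
  [7..8]={A,X2}  "aa"  orig:{A}
  [8..9]={A,X2}  "aa"  orig:{A}
  [9..10]={A,X2}  "aa"  orig:{A}
  [0..2]=∅  "aba"
  [1..3]=∅  "baa"
  [2..4]={A,X2}  "aaa"  orig:{A}
  [3..5]={A,X2}  "aaa"  orig:{A}
  [4..6]={A,X2}  "aaa"  orig:{A}
  [5..7]={A,X2}  "aaa"  orig:{A}
  [6..8]={A,X2}  "aaa"  orig:{A}
  [7..9]={A,X2}  "aaa"  orig:{A}
  [8..10]={A,X2}  "aaa"  orig:{A}
  [0..3]={S}  "abaa"
  [1..4]=∅  "baaa"
  [2..5]={A,X2}  "aaaa"  orig:{A}
  [3..6]={A,X2}  "aaaa"  orig:{A}
  [4..7]={A,X2}  "aaaa"  orig:{A}
  [5..8]={A,X2}  "aaaa"  orig:{A}
  [6..9]={A,X2}  "aaaa"  orig:{A}
  [7..10]={A,X2}  "aaaa"  orig:{A}
  [0..4]={S}  "abaaa"
  [1..5]=∅  "baaaa"
  [2..6]={A,X2}  "aaaaa"  orig:{A}
  [3..7]={A,X2}  "aaaaa"  orig:{A}
  [4..8]={A,X2}  "aaaaa"  orig:{A}
  [5..9]={A,X2}  "aaaaa"  orig:{A}
  [6..10]={A,X2}  "aaaaa"  orig:{A}
  [0..5]={S}  "abaaaa"
  [1..6]=∅  "baaaaa"
  [2..7]={A,X2}  "aaaaaa"  orig:{A}
  [3..8]={A,X2}  "aaaaaa"  orig:{A}
  [4..9]={A,X2}  "aaaaaa"  orig:{A}
  [5..10]={A,X2}  "aaaaaa"  orig:{A}
  [0..6]={S}  "abaaaaa"
  [1..7]=∅  "baaaaaa"
  [2..8]={A,X2}  "aaaaaaa"  orig:{A}
  [3..9]={A,X2}  "aaaaaaa"  orig:{A}
  [4..10]={A,X2}  "aaaaaaa"  orig:{A}
  [0..7]={S}  "abaaaaaa"
  [1..8]=∅  "baaaaaaa"
  [2..9]={A,X2}  "aaaaaaaa"  orig:{A}
  [3..10]={A,X2}  "aaaaaaaa"  orig:{A}
  [0..8]={S}  "abaaaaaaa"
  [1..9]=∅  "baaaaaaaa"
  [2..10]={A,X2}  "aaaaaaaaa"  orig:{A}
  [0..9]={S}  "abaaaaaaaa"
  [1..10]=∅  "baaaaaaaaa"
  [0..10]={S}  "abaaaaaaaaa"

S ∈ T[0,10] ⇒ YES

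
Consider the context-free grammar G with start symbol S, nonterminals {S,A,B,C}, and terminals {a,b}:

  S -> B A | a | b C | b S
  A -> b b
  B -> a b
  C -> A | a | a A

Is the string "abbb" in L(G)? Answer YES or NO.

Convert to CNF:
  S -> B A | T0 C | T0 S | a
  A -> T0 T0
  B -> T1 T0
  C -> T0 T0 | T1 A | a
  T0 -> b
  T1 -> a

Fill CYK table bottom-up:
  T[0,0] 'a' = {C,S,T1}  orig:{C,S}
  T[1,1] 'b' = {T0}  orig:{}
  T[2,2] 'b' = {T0}  orig:{}
  T[3,3] 'b' = {T0}  orig:{}
  T[0,1] 'ab' = {B}
  T[1,2] 'bb' = {A,C}
  T[2,3] 'bb' = {A,C}
  T[0,2] 'abb' = {C}
  T[1,3] 'bbb' = {S}
  T[0,3] 'abbb' = {S}

S ∈ T[0,3] ⇒ YES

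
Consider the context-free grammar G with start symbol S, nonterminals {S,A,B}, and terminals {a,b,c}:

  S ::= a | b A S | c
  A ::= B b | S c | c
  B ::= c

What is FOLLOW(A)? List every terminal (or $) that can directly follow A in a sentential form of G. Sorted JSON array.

Compute FIRST by fixpoint:
pass 1:
  A via A→c: +{c}
  B via B→c: +{c}
  S via S→a: +{a}
  S via S→b A S: +{b}
  S via S→c: +{c}
  S: {a,b,c}  A: {c}  B: {c}
pass 2:
  A via A→S c: +{a,b}
  S: {a,b,c}  A: {a,b,c}  B: {c}
pass 3: — fixpoint
  S: {a,b,c}  A: {a,b,c}  B: {c}

Compute FOLLOW by fixpoint:
initialize: $ ∈ FOLLOW(S)
[1]
  A→B b: FOLLOW(B) ⊇ FIRST(b) = {b}; new: +{b}
  A→S c: FOLLOW(S) ⊇ FIRST(c) = {c}; new: +{c}
  S→b A S: FOLLOW(A) ⊇ FIRST(S) = {a,b,c}; new: +{a,b,c}
  S: {$,c}  A: {a,b,c}  B: {b}
[2] done
  S: {$,c}  A: {a,b,c}  B: {b}

FOLLOW(A) = ["a", "b", "c"]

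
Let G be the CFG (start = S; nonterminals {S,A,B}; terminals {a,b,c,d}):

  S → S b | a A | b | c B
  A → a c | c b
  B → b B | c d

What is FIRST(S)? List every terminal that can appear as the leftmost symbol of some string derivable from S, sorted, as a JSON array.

FIRST sets, iterate to fixpoint:
iter 1:
  A via A→a c: +{a}
  A via A→c b: +{c}
  B via B→b B: +{b}
  B via B→c d: +{c}
  S via S→a A: +{a}
  S via S→b: +{b}
  S via S→c B: +{c}
  FIRST(S)={a,b,c}  FIRST(A)={a,c}  FIRST(B)={b,c}
iter 2: done
  FIRST(S)={a,b,c}  FIRST(A)={a,c}  FIRST(B)={b,c}

FIRST(S) = ["a", "b", "c"]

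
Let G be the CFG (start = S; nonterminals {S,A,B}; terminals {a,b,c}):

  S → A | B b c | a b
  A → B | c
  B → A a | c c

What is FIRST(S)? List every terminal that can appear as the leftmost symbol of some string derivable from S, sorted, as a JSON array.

FIRST iteration:
iter 1:
  A via A→c: +{c}
  B via B→A a: +{c}
  S via S→A: +{c}
  S via S→a b: +{a}
  FIRST(S)={a,c}  FIRST(A)={c}  FIRST(B)={c}
iter 2: — fixpoint
  FIRST(S)={a,c}  FIRST(A)={c}  FIRST(B)={c}

FIRST(S) = ["a", "c"]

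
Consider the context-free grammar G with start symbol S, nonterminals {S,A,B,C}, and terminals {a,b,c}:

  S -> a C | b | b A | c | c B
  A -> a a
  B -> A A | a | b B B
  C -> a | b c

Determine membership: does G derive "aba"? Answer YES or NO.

CNF form of G:
  S -> T0 C | T1 A | T2 B | b | c
  A -> T0 T0
  B -> A A | T1 X3 | a
  C -> T1 T2 | a
  T0 -> a
  T1 -> b
  T2 -> c
  X3 -> B B

CYK fill:
  [0..0]={B,C,T0}  "a"  orig:{B,C}
  [1..1]={S,T1}  "b"  orig:{S}
  [2..2]={B,C,T0}  "a"  orig:{B,C}
  [0..1]=∅  "ab"
  [1..2]=∅  "ba"
  [0..2]=∅  "aba"

S ∉ T[0,2] ⇒ NO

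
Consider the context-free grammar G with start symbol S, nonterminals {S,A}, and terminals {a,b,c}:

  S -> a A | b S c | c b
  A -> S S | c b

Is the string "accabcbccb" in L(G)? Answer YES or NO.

CNF form of G:
  S -> T0 T1 | T1 X3 | T2 A
  A -> S S | T0 T1
  T0 -> c
  T1 -> b
  T2 -> a
  X3 -> S T0

Fill CYK table bottom-up:
  T[0,0] 'a' = {T2}  orig:{}
  T[1,1] 'c' = {T0}  orig:{}
  T[2,2] 'c' = {T0}  orig:{}
  T[3,3] 'a' = {T2}  orig:{}
  T[4,4] 'b' = {T1}  orig:{}
  T[5,5] 'c' = {T0}  orig:{}
  T[6,6] 'b' = {T1}  orig:{}
  T[7,7] 'c' = {T0}  orig:{}
  T[8,8] 'c' = {T0}  orig:{}
  T[9,9] 'b' = {T1}  orig:{}
  T[0,1] 'ac' = ∅
  T[1,2] 'cc' = ∅
  T[2,3] 'ca' = ∅
  T[3,4] 'ab' = ∅
  T[4,5] 'bc' = ∅
  T[5,6] 'cb' = {A,S}
  T[6,7] 'bc' = ∅
  T[7,8] 'cc' = ∅
  T[8,9] 'cb' = {A,S}
  T[0,2] 'acc' = ∅
  T[1,3] 'cca' = ∅
  T[2,4] 'cab' = ∅
  T[3,5] 'abc' = ∅
  T[4,6] 'bcb' = ∅
  T[5,7] 'cbc' = {X3}  orig:{}
  T[6,8] 'bcc' = ∅
  T[7,9] 'ccb' = ∅
  T[0,3] 'acca' = ∅
  T[1,4] 'ccab' = ∅
  T[2,5] 'cabc' = ∅
  T[3,6] 'abcb' = ∅
  T[4,7] 'bcbc' = {S}
  T[5,8] 'cbcc' = ∅
  T[6,9] 'bccb' = ∅
  T[0,4] 'accab' = ∅
  T[1,5] 'ccabc' = ∅
  T[2,6] 'cabcb' = ∅
  T[3,7] 'abcbc' = ∅
  T[4,8] 'bcbcc' = {X3}  orig:{}
  T[5,9] 'cbccb' = ∅
  T[0,5] 'accabc' = ∅
  T[1,6] 'ccabcb' = ∅
  T[2,7] 'cabcbc' = ∅
  T[3,8] 'abcbcc' = ∅
  T[4,9] 'bcbccb' = {A}
  T[0,6] 'accabcb' = ∅
  T[1,7] 'ccabcbc' = ∅
  T[2,8] 'cabcbcc' = ∅
  T[3,9] 'abcbccb' = {S}
  T[0,7] 'accabcbc' = ∅
  T[1,8] 'ccabcbcc' = ∅
  T[2,9] 'cabcbccb' = ∅
  T[0,8] 'accabcbcc' = ∅
  T[1,9] 'ccabcbccb' = ∅
  T[0,9] 'accabcbccb' = ∅

S ∉ T[0,9] ⇒ NO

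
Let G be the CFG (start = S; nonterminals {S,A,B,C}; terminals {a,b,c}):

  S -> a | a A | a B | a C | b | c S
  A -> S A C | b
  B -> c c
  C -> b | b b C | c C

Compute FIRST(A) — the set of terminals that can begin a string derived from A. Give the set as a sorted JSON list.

FIRST iteration:
pass 1:
  A via A→b: +{b}
  B via B→c c: +{c}
  C via C→b: +{b}
  C via C→c C: +{c}
  S via S→a: +{a}
  S via S→b: +{b}
  S via S→c S: +{c}
  S: {a,b,c}  A: {b}  B: {c}  C: {b,c}
pass 2:
  A via A→S A C: +{a,c}
  S: {a,b,c}  A: {a,b,c}  B: {c}  C: {b,c}
pass 3: — fixpoint
  S: {a,b,c}  A: {a,b,c}  B: {c}  C: {b,c}

FIRST(A) = ["a", "b", "c"]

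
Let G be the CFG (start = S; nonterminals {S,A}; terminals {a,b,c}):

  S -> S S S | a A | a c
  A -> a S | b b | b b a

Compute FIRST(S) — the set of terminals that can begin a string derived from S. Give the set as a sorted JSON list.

FIRST iteration:
iter 1:
  A via A→a S: +{a}
  A via A→b b: +{b}
  S via S→a A: +{a}
  S: {a}  A: {a,b}
iter 2: — fixpoint
  S: {a}  A: {a,b}

FIRST(S) = ["a"]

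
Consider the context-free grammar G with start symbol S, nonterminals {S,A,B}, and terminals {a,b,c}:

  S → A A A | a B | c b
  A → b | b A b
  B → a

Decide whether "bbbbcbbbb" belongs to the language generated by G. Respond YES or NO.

CNF form of G:
  S -> A X4 | T1 B | T2 T0
  A -> T0 X3 | b
  B -> a
  T0 -> b
  T1 -> a
  T2 -> c
  X3 -> A T0
  X4 -> A A

CYK table (by increasing span):
  [0..0]={A,T0}  "b"  orig:{A}
  [1..1]={A,T0}  "b"  orig:{A}
  [2..2]={A,T0}  "b"  orig:{A}
  [3..3]={A,T0}  "b"  orig:{A}
  [4..4]={T2}  "c"  orig:{}
  [5..5]={A,T0}  "b"  orig:{A}
  [6..6]={A,T0}  "b"  orig:{A}
  [7..7]={A,T0}  "b"  orig:{A}
  [8..8]={A,T0}  "b"  orig:{A}
  [0..1]={X3,X4}  "bb"  orig:{}
  [1..2]={X3,X4}  "bb"  orig:{}
  [2..3]={X3,X4}  "bb"  orig:{}
  [3..4]=∅  "bc"
  [4..5]={S}  "cb"
  [5..6]={X3,X4}  "bb"  orig:{}
  [6..7]={X3,X4}  "bb"  orig:{}
  [7..8]={X3,X4}  "bb"  orig:{}
  [0..2]={A,S}  "bbb"
  [1..3]={A,S}  "bbb"
  [2..4]=∅  "bbc"
  [3..5]=∅  "bcb"
  [4..6]=∅  "cbb"
  [5..7]={A,S}  "bbb"
  [6..8]={A,S}  "bbb"
  [0..3]={X3,X4}  "bbbb"  orig:{}
  [1..4]=∅  "bbbc"
  [2..5]=∅  "bbcb"
  [3..6]=∅  "bcbb"
  [4..7]=∅  "cbbb"
  [5..8]={X3,X4}  "bbbb"  orig:{}
  [0..4]=∅  "bbbbc"
  [1..5]=∅  "bbbcb"
  [2..6]=∅  "bbcbb"
  [3..7]=∅  "bcbbb"
  [4..8]=∅  "cbbbb"
  [0..5]=∅  "bbbbcb"
  [1..6]=∅  "bbbcbb"
  [2..7]=∅  "bbcbbb"
  [3..8]=∅  "bcbbbb"
  [0..6]=∅  "bbbbcbb"
  [1..7]=∅  "bbbcbbb"
  [2..8]=∅  "bbcbbbb"
  [0..7]=∅  "bbbbcbbb"
  [1..8]=∅  "bbbcbbbb"
  [0..8]=∅  "bbbbcbbbb"

S ∉ T[0,8] ⇒ NO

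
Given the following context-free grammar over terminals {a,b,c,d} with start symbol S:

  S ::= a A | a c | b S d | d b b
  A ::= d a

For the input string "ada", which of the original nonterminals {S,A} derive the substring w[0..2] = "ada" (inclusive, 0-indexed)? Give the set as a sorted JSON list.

CNF form of G:
  S -> T0 X5 | T1 A | T1 T2 | T3 X4
  A -> T0 T1
  T0 -> d
  T1 -> a
  T2 -> c
  T3 -> b
  X4 -> S T0
  X5 -> T3 T3

Fill CYK table bottom-up, restricted to cells inside w[0..2]:
  cell(0,0) a: {T1}  orig:{}
  cell(1,1) d: {T0}  orig:{}
  cell(2,2) a: {T1}  orig:{}
  cell(0,1) ad: ∅
  cell(1,2) da: {A}
  cell(0,2) ada: {S}

Original NTs in T[0,2] deriving "ada": ["S"]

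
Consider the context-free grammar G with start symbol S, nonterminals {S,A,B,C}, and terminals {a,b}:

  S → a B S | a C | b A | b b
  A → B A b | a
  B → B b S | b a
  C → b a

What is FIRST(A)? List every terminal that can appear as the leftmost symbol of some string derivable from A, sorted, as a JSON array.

FIRST sets, iterate to fixpoint:
iter 1:
  A via A→a: +{a}
  B via B→b a: +{b}
  C via C→b a: +{b}
  S via S→a B S: +{a}
  S via S→b A: +{b}
  FIRST(S)={a,b}  FIRST(A)={a}  FIRST(B)={b}  FIRST(C)={b}
iter 2:
  A via A→B A b: +{b}
  FIRST(S)={a,b}  FIRST(A)={a,b}  FIRST(B)={b}  FIRST(C)={b}
iter 3: done
  FIRST(S)={a,b}  FIRST(A)={a,b}  FIRST(B)={b}  FIRST(C)={b}

FIRST(A) = ["a", "b"]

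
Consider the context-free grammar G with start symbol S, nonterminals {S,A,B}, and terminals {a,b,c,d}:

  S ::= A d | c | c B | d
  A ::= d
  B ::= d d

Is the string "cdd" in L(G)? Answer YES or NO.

Convert to CNF:
  S -> A T0 | T1 B | c | d
  A -> d
  B -> T0 T0
  T0 -> d
  T1 -> c

CYK table (by increasing span):
  cell(0,0) c: {S,T1}  orig:{S}
  cell(1,1) d: {A,S,T0}  orig:{A,S}
  cell(2,2) d: {A,S,T0}  orig:{A,S}
  cell(0,1) cd: ∅
  cell(1,2) dd: {B,S}
  cell(0,2) cdd: {S}

S ∈ T[0,2] ⇒ YES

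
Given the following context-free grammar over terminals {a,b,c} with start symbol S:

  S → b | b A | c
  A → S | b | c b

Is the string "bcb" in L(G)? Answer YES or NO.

Convert to CNF:
  S -> T0 A | b | c
  A -> T0 A | T1 T0 | b | c
  T0 -> b
  T1 -> c

CYK fill:
  T[0,0] 'b' = {A,S,T0}  orig:{A,S}
  T[1,1] 'c' = {A,S,T1}  orig:{A,S}
  T[2,2] 'b' = {A,S,T0}  orig:{A,S}
  T[0,1] 'bc' = {A,S}
  T[1,2] 'cb' = {A}
  T[0,2] 'bcb' = {A,S}

S ∈ T[0,2] ⇒ YES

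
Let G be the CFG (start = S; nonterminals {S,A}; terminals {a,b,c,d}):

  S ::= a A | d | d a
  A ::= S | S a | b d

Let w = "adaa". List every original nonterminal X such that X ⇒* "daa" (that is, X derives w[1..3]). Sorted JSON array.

CNF form of G:
  S -> T0 A | T2 T0 | d
  A -> S T0 | T0 A | T1 T2 | T2 T0 | d
  T0 -> a
  T1 -> b
  T2 -> d

CYK table (by increasing span) — only the sub-triangle for w[1..3]:
  [1..1]={A,S,T2}  "d"  orig:{A,S}
  [2..2]={T0}  "a"  orig:{}
  [3..3]={T0}  "a"  orig:{}
  [1..2]={A,S}  "da"
  [2..3]=∅  "aa"
  [1..3]={A}  "daa"

Original NTs in T[1,3] deriving "daa": ["A"]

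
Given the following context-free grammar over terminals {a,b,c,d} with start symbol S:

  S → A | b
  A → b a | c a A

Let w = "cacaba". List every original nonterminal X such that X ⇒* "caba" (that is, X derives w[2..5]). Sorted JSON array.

CNF form of G:
  S -> T0 T1 | T2 X4 | b
  A -> T0 T1 | T2 X3
  T0 -> b
  T1 -> a
  T2 -> c
  X3 -> T1 A
  X4 -> T1 A

Fill CYK table bottom-up — only the sub-triangle for w[2..5]:
  [2..2]={T2}  "c"  orig:{}
  [3..3]={T1}  "a"  orig:{}
  [4..4]={S,T0}  "b"  orig:{S}
  [5..5]={T1}  "a"  orig:{}
  [2..3]=∅  "ca"
  [3..4]=∅  "ab"
  [4..5]={A,S}  "ba"
  [2..4]=∅  "cab"
  [3..5]={X3,X4}  "aba"  orig:{}
  [2..5]={A,S}  "caba"

Original NTs in T[2,5] deriving "caba": ["A", "S"]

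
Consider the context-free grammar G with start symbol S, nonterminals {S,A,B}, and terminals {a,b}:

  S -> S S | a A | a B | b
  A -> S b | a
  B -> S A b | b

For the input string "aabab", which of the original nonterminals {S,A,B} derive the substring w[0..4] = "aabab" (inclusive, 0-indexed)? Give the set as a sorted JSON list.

Convert to CNF:
  S -> S S | T1 A | T1 B | b
  A -> S T0 | a
  B -> S X2 | b
  T0 -> b
  T1 -> a
  X2 -> A T0

CYK table (by increasing span) (cells [i..j] with 0 ≤ i ≤ j ≤ 4 only):
  [0..0]={A,T1}  "a"  orig:{A}
  [1..1]={A,T1}  "a"  orig:{A}
  [2..2]={B,S,T0}  "b"  orig:{B,S}
  [3..3]={A,T1}  "a"  orig:{A}
  [4..4]={B,S,T0}  "b"  orig:{B,S}
  [0..1]={S}  "aa"
  [1..2]={S,X2}  "ab"  orig:{S}
  [2..3]=∅  "ba"
  [3..4]={S,X2}  "ab"  orig:{S}
  [0..2]={A,S}  "aab"
  [1..3]=∅  "aba"
  [2..4]={B,S}  "bab"
  [0..3]=∅  "aaba"
  [1..4]={B,S}  "abab"
  [0..4]={B,S}  "aabab"

Original NTs in T[0,4] deriving "aabab": ["B", "S"]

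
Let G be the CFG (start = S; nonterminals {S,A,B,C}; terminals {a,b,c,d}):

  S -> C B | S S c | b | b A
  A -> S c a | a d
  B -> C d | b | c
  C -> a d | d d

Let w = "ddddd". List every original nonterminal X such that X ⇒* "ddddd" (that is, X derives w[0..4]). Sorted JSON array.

Convert to CNF:
  S -> C B | S X5 | T3 A | b
  A -> S X4 | T1 T2
  B -> C T2 | b | c
  C -> T1 T2 | T2 T2
  T0 -> c
  T1 -> a
  T2 -> d
  T3 -> b
  X4 -> T0 T1
  X5 -> S T0

CYK fill, restricted to cells inside w[0..4]:
  cell(0,0) d: {T2}  orig:{}
  cell(1,1) d: {T2}  orig:{}
  cell(2,2) d: {T2}  orig:{}
  cell(3,3) d: {T2}  orig:{}
  cell(4,4) d: {T2}  orig:{}
  cell(0,1) dd: {C}
  cell(1,2) dd: {C}
  cell(2,3) dd: {C}
  cell(3,4) dd: {C}
  cell(0,2) ddd: {B}
  cell(1,3) ddd: {B}
  cell(2,4) ddd: {B}
  cell(0,3) dddd: ∅
  cell(1,4) dddd: ∅
  cell(0,4) ddddd: {S}

Original NTs in T[0,4] deriving "ddddd": ["S"]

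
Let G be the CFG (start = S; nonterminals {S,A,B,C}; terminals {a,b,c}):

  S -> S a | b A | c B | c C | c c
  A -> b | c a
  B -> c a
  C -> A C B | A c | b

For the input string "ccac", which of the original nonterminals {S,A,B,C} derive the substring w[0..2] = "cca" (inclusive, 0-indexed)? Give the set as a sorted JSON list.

CNF form of G:
  S -> S T1 | T0 B | T0 C | T0 T0 | T2 A
  A -> T0 T1 | b
  B -> T0 T1
  C -> A T0 | A X3 | b
  T0 -> c
  T1 -> a
  T2 -> b
  X3 -> C B

CYK fill — only the sub-triangle for w[0..2]:
  T[0,0] 'c' = {T0}  orig:{}
  T[1,1] 'c' = {T0}  orig:{}
  T[2,2] 'a' = {T1}  orig:{}
  T[0,1] 'cc' = {S}
  T[1,2] 'ca' = {A,B}
  T[0,2] 'cca' = {S}

Original NTs in T[0,2] deriving "cca": ["S"]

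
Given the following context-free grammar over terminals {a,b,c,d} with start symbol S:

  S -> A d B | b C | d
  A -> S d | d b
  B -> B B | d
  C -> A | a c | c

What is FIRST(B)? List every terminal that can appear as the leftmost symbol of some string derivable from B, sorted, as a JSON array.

FIRST iteration:
round 1:
  A via A→d b: +{d}
  B via B→d: +{d}
  C via C→A: +{d}
  C via C→a c: +{a}
  C via C→c: +{c}
  S via S→A d B: +{d}
  S via S→b C: +{b}
  FIRST[S]={b,d}  FIRST[A]={d}  FIRST[B]={d}  FIRST[C]={a,c,d}
round 2:
  A via A→S d: +{b}
  C via C→A: +{b}
  FIRST[S]={b,d}  FIRST[A]={b,d}  FIRST[B]={d}  FIRST[C]={a,b,c,d}
round 3: (no change)
  FIRST[S]={b,d}  FIRST[A]={b,d}  FIRST[B]={d}  FIRST[C]={a,b,c,d}

FIRST(B) = ["d"]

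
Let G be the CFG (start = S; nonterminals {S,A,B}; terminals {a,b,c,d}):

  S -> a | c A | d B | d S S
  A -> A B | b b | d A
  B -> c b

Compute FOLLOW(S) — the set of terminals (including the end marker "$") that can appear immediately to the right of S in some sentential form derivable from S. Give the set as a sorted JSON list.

Compute FIRST by fixpoint:
pass 1:
  A via A→b b: +{b}
  A via A→d A: +{d}
  B via B→c b: +{c}
  S via S→a: +{a}
  S via S→c A: +{c}
  S via S→d B: +{d}
  FIRST[S]={a,c,d}  FIRST[A]={b,d}  FIRST[B]={c}
pass 2: (no change)
  FIRST[S]={a,c,d}  FIRST[A]={b,d}  FIRST[B]={c}

FOLLOW iteration:
initialize: $ ∈ FOLLOW(S)
[1]
  A→A B: FOLLOW(A) ⊇ FIRST(B) = {c}; new: +{c}
  A→A B: FOLLOW(B) ⊇ FOLLOW(A) ⊇ {c}; new: +{c}
  S→c A: FOLLOW(A) ⊇ FOLLOW(S) ⊇ {$}; new: +{$}
  S→d B: FOLLOW(B) ⊇ FOLLOW(S) ⊇ {$}; new: +{$}
  S→d S S: FOLLOW(S) ⊇ FIRST(S) = {a,c,d}; new: +{a,c,d}
  FOLLOW(S)={$,a,c,d}  FOLLOW(A)={$,c}  FOLLOW(B)={$,c}
[2]
  S→c A: FOLLOW(A) ⊇ FOLLOW(S) ⊇ {$,a,c,d}; new: +{a,d}
  S→d B: FOLLOW(B) ⊇ FOLLOW(S) ⊇ {$,a,c,d}; new: +{a,d}
  FOLLOW(S)={$,a,c,d}  FOLLOW(A)={$,a,c,d}  FOLLOW(B)={$,a,c,d}
[3] done
  FOLLOW(S)={$,a,c,d}  FOLLOW(A)={$,a,c,d}  FOLLOW(B)={$,a,c,d}

FOLLOW(S) = ["$", "a", "c", "d"]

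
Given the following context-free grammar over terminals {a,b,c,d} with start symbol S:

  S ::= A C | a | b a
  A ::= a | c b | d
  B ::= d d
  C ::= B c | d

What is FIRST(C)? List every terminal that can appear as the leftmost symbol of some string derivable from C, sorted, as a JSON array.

FIRST iteration:
[1]
  A via A→a: +{a}
  A via A→c b: +{c}
  A via A→d: +{d}
  B via B→d d: +{d}
  C via C→B c: +{d}
  S via S→A C: +{a,c,d}
  S via S→b a: +{b}
  FIRST[S]={a,b,c,d}  FIRST[A]={a,c,d}  FIRST[B]={d}  FIRST[C]={d}
[2] (stable)
  FIRST[S]={a,b,c,d}  FIRST[A]={a,c,d}  FIRST[B]={d}  FIRST[C]={d}

FIRST(C) = ["d"]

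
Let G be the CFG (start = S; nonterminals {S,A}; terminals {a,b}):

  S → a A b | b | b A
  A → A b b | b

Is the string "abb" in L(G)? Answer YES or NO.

Convert to CNF:
  S -> T0 A | T1 X3 | b
  A -> A X2 | b
  T0 -> b
  T1 -> a
  X2 -> T0 T0
  X3 -> A T0

Fill CYK table bottom-up:
  [0..0]={T1}  "a"  orig:{}
  [1..1]={A,S,T0}  "b"  orig:{A,S}
  [2..2]={A,S,T0}  "b"  orig:{A,S}
  [0..1]=∅  "ab"
  [1..2]={S,X2,X3}  "bb"  orig:{S}
  [0..2]={S}  "abb"

S ∈ T[0,2] ⇒ YES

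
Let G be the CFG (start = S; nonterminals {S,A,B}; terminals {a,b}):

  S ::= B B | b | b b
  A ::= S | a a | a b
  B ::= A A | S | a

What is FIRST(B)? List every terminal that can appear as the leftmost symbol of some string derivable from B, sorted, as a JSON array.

FIRST iteration:
round 1:
  A via A→a a: +{a}
  B via B→A A: +{a}
  S via S→B B: +{a}
  S via S→b: +{b}
  FIRST[S]={a,b}  FIRST[A]={a}  FIRST[B]={a}
round 2:
  A via A→S: +{b}
  B via B→A A: +{b}
  FIRST[S]={a,b}  FIRST[A]={a,b}  FIRST[B]={a,b}
round 3: done
  FIRST[S]={a,b}  FIRST[A]={a,b}  FIRST[B]={a,b}

FIRST(B) = ["a", "b"]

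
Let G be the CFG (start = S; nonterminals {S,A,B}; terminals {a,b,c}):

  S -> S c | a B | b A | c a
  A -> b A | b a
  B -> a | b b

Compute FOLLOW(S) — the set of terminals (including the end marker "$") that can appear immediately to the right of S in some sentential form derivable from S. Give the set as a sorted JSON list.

FIRST sets, iterate to fixpoint:
pass 1:
  A via A→b A: +{b}
  B via B→a: +{a}
  B via B→b b: +{b}
  S via S→a B: +{a}
  S via S→b A: +{b}
  S via S→c a: +{c}
  FIRST[S]={a,b,c}  FIRST[A]={b}  FIRST[B]={a,b}
pass 2: (no change)
  FIRST[S]={a,b,c}  FIRST[A]={b}  FIRST[B]={a,b}

Compute FOLLOW by fixpoint:
seed FOLLOW(S) with $
[1]
  S→S c: FOLLOW(S) ⊇ FIRST(c) = {c}; new: +{c}
  S→a B: FOLLOW(B) ⊇ FOLLOW(S) ⊇ {$,c}; new: +{$,c}
  S→b A: FOLLOW(A) ⊇ FOLLOW(S) ⊇ {$,c}; new: +{$,c}
  FOLLOW[S]={$,c}  FOLLOW[A]={$,c}  FOLLOW[B]={$,c}
[2] (stable)
  FOLLOW[S]={$,c}  FOLLOW[A]={$,c}  FOLLOW[B]={$,c}

FOLLOW(S) = ["$", "c"]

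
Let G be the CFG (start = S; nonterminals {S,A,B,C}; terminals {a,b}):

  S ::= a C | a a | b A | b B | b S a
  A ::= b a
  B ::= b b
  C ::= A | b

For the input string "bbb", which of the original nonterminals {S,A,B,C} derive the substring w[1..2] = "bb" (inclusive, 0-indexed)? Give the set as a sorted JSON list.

Convert to CNF:
  S -> T0 A | T0 B | T0 X2 | T1 C | T1 T1
  A -> T0 T1
  B -> T0 T0
  C -> T0 T1 | b
  T0 -> b
  T1 -> a
  X2 -> S T1

CYK fill, restricted to cells inside w[1..2]:
  cell(1,1) b: {C,T0}  orig:{C}
  cell(2,2) b: {C,T0}  orig:{C}
  cell(1,2) bb: {B}

Original NTs in T[1,2] deriving "bb": ["B"]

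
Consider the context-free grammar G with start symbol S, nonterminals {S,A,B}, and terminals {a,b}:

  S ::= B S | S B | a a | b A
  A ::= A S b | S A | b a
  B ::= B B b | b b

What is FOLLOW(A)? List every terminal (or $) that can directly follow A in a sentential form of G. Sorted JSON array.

FIRST iteration:
round 1:
  A via A→b a: +{b}
  B via B→b b: +{b}
  S via S→B S: +{b}
  S via S→a a: +{a}
  FIRST(S)={a,b}  FIRST(A)={b}  FIRST(B)={b}
round 2:
  A via A→S A: +{a}
  FIRST(S)={a,b}  FIRST(A)={a,b}  FIRST(B)={b}
round 3: (stable)
  FIRST(S)={a,b}  FIRST(A)={a,b}  FIRST(B)={b}

Compute FOLLOW by fixpoint:
initialize: $ ∈ FOLLOW(S)
round 1:
  A→A S b: FOLLOW(A) ⊇ FIRST(S) = {a,b}; new: +{a,b}
  A→A S b: FOLLOW(S) ⊇ FIRST(b) = {b}; new: +{b}
  A→S A: FOLLOW(S) ⊇ FIRST(A) = {a,b}; new: +{a}
  B→B B b: FOLLOW(B) ⊇ FIRST(B) = {b}; new: +{b}
  S→B S: FOLLOW(B) ⊇ FIRST(S) = {a,b}; new: +{a}
  S→S B: FOLLOW(B) ⊇ FOLLOW(S) ⊇ {$,a,b}; new: +{$}
  S→b A: FOLLOW(A) ⊇ FOLLOW(S) ⊇ {$,a,b}; new: +{$}
  S: {$,a,b}  A: {$,a,b}  B: {$,a,b}
round 2: (stable)
  S: {$,a,b}  A: {$,a,b}  B: {$,a,b}

FOLLOW(A) = ["$", "a", "b"]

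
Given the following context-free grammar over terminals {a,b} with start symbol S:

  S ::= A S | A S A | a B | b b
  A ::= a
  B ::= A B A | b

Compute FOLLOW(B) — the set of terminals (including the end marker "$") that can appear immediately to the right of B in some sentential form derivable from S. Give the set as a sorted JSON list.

FIRST sets, iterate to fixpoint:
iter 1:
  A via A→a: +{a}
  B via B→A B A: +{a}
  B via B→b: +{b}
  S via S→A S: +{a}
  S via S→b b: +{b}
  FIRST[S]={a,b}  FIRST[A]={a}  FIRST[B]={a,b}
iter 2: — fixpoint
  FIRST[S]={a,b}  FIRST[A]={a}  FIRST[B]={a,b}

FOLLOW iteration:
initialize: $ ∈ FOLLOW(S)
[1]
  B→A B A: FOLLOW(A) ⊇ FIRST(B) = {a,b}; new: +{a,b}
  B→A B A: FOLLOW(B) ⊇ FIRST(A) = {a}; new: +{a}
  S→A S A: FOLLOW(S) ⊇ FIRST(A) = {a}; new: +{a}
  S→A S A: FOLLOW(A) ⊇ FOLLOW(S) ⊇ {$,a}; new: +{$}
  S→a B: FOLLOW(B) ⊇ FOLLOW(S) ⊇ {$,a}; new: +{$}
  S: {$,a}  A: {$,a,b}  B: {$,a}
[2] done
  S: {$,a}  A: {$,a,b}  B: {$,a}

FOLLOW(B) = ["$", "a"]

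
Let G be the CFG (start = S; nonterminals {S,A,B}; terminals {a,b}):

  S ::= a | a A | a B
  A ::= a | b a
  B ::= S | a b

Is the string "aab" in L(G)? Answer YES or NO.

CNF form of G:
  S -> T1 A | T1 B | a
  A -> T0 T1 | a
  B -> T1 A | T1 B | T1 T0 | a
  T0 -> b
  T1 -> a

Fill CYK table bottom-up:
  cell(0,0) a: {A,B,S,T1}  orig:{A,B,S}
  cell(1,1) a: {A,B,S,T1}  orig:{A,B,S}
  cell(2,2) b: {T0}  orig:{}
  cell(0,1) aa: {B,S}
  cell(1,2) ab: {B}
  cell(0,2) aab: {B,S}

S ∈ T[0,2] ⇒ YES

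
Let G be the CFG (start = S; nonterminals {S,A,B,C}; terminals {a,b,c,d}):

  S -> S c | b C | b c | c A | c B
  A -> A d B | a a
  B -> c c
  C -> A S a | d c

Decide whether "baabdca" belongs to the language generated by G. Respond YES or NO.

Convert to CNF:
  S -> S T2 | T2 A | T2 B | T3 C | T3 T2
  A -> A X4 | T1 T1
  B -> T2 T2
  C -> A X5 | T0 T2
  T0 -> d
  T1 -> a
  T2 -> c
  T3 -> b
  X4 -> T0 B
  X5 -> S T1

CYK fill:
  [0..0]={T3}  "b"  orig:{}
  [1..1]={T1}  "a"  orig:{}
  [2..2]={T1}  "a"  orig:{}
  [3..3]={T3}  "b"  orig:{}
  [4..4]={T0}  "d"  orig:{}
  [5..5]={T2}  "c"  orig:{}
  [6..6]={T1}  "a"  orig:{}
  [0..1]=∅  "ba"
  [1..2]={A}  "aa"
  [2..3]=∅  "ab"
  [3..4]=∅  "bd"
  [4..5]={C}  "dc"
  [5..6]=∅  "ca"
  [0..2]=∅  "baa"
  [1..3]=∅  "aab"
  [2..4]=∅  "abd"
  [3..5]={S}  "bdc"
  [4..6]=∅  "dca"
  [0..3]=∅  "baab"
  [1..4]=∅  "aabd"
  [2..5]=∅  "abdc"
  [3..6]={X5}  "bdca"  orig:{}
  [0..4]=∅  "baabd"
  [1..5]=∅  "aabdc"
  [2..6]=∅  "abdca"
  [0..5]=∅  "baabdc"
  [1..6]={C}  "aabdca"
  [0..6]={S}  "baabdca"

S ∈ T[0,6] ⇒ YES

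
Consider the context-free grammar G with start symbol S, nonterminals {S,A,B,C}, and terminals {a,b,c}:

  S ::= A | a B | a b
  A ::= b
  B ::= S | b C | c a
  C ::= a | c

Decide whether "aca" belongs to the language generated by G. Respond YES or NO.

Convert to CNF:
  S -> T0 B | T0 T1 | b
  A -> b
  B -> T0 B | T0 T1 | T1 C | T2 T0 | b
  C -> a | c
  T0 -> a
  T1 -> b
  T2 -> c

CYK fill:
  [0..0]={C,T0}  "a"  orig:{C}
  [1..1]={C,T2}  "c"  orig:{C}
  [2..2]={C,T0}  "a"  orig:{C}
  [0..1]=∅  "ac"
  [1..2]={B}  "ca"
  [0..2]={B,S}  "aca"

S ∈ T[0,2] ⇒ YES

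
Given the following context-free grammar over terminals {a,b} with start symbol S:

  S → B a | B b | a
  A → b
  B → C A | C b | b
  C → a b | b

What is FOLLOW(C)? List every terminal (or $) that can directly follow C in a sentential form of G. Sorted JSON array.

Compute FIRST by fixpoint:
round 1:
  A via A→b: +{b}
  B via B→b: +{b}
  C via C→a b: +{a}
  C via C→b: +{b}
  S via S→B a: +{b}
  S via S→a: +{a}
  FIRST(S)={a,b}  FIRST(A)={b}  FIRST(B)={b}  FIRST(C)={a,b}
round 2:
  B via B→C A: +{a}
  FIRST(S)={a,b}  FIRST(A)={b}  FIRST(B)={a,b}  FIRST(C)={a,b}
round 3: done
  FIRST(S)={a,b}  FIRST(A)={b}  FIRST(B)={a,b}  FIRST(C)={a,b}

FOLLOW iteration:
seed FOLLOW(S) with $
pass 1:
  B→C A: FOLLOW(C) ⊇ FIRST(A) = {b}; new: +{b}
  S→B a: FOLLOW(B) ⊇ FIRST(a) = {a}; new: +{a}
  S→B b: FOLLOW(B) ⊇ FIRST(b) = {b}; new: +{b}
  FOLLOW[S]={$}  FOLLOW[A]={}  FOLLOW[B]={a,b}  FOLLOW[C]={b}
pass 2:
  B→C A: FOLLOW(A) ⊇ FOLLOW(B) ⊇ {a,b}; new: +{a,b}
  FOLLOW[S]={$}  FOLLOW[A]={a,b}  FOLLOW[B]={a,b}  FOLLOW[C]={b}
pass 3: — fixpoint
  FOLLOW[S]={$}  FOLLOW[A]={a,b}  FOLLOW[B]={a,b}  FOLLOW[C]={b}

FOLLOW(C) = ["b"]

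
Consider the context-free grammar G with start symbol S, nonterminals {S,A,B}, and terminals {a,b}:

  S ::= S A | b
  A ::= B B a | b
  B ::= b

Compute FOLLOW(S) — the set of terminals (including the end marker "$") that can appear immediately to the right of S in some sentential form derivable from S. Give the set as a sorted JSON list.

FIRST iteration:
iter 1:
  A via A→b: +{b}
  B via B→b: +{b}
  S via S→b: +{b}
  FIRST[S]={b}  FIRST[A]={b}  FIRST[B]={b}
iter 2: (no change)
  FIRST[S]={b}  FIRST[A]={b}  FIRST[B]={b}

Compute FOLLOW by fixpoint:
seed FOLLOW(S) with $
pass 1:
  A→B B a: FOLLOW(B) ⊇ FIRST(B) = {b}; new: +{b}
  A→B B a: FOLLOW(B) ⊇ FIRST(a) = {a}; new: +{a}
  S→S A: FOLLOW(S) ⊇ FIRST(A) = {b}; new: +{b}
  S→S A: FOLLOW(A) ⊇ FOLLOW(S) ⊇ {$,b}; new: +{$,b}
  S: {$,b}  A: {$,b}  B: {a,b}
pass 2: done
  S: {$,b}  A: {$,b}  B: {a,b}

FOLLOW(S) = ["$", "b"]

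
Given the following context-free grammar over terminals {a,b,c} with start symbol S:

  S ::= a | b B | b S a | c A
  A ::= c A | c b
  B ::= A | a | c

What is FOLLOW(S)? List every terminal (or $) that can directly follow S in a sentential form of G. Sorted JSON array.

Compute FIRST by fixpoint:
pass 1:
  A via A→c A: +{c}
  B via B→A: +{c}
  B via B→a: +{a}
  S via S→a: +{a}
  S via S→b B: +{b}
  S via S→c A: +{c}
  FIRST[S]={a,b,c}  FIRST[A]={c}  FIRST[B]={a,c}
pass 2: (stable)
  FIRST[S]={a,b,c}  FIRST[A]={c}  FIRST[B]={a,c}

FOLLOW sets:
initialize: $ ∈ FOLLOW(S)
pass 1:
  S→b B: FOLLOW(B) ⊇ FOLLOW(S) ⊇ {$}; new: +{$}
  S→b S a: FOLLOW(S) ⊇ FIRST(a) = {a}; new: +{a}
  S→c A: FOLLOW(A) ⊇ FOLLOW(S) ⊇ {$,a}; new: +{$,a}
  S: {$,a}  A: {$,a}  B: {$}
pass 2:
  S→b B: FOLLOW(B) ⊇ FOLLOW(S) ⊇ {$,a}; new: +{a}
  S: {$,a}  A: {$,a}  B: {$,a}
pass 3: (stable)
  S: {$,a}  A: {$,a}  B: {$,a}

FOLLOW(S) = ["$", "a"]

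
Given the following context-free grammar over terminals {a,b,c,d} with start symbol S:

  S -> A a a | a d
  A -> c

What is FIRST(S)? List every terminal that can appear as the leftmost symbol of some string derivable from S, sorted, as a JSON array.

Compute FIRST by fixpoint:
round 1:
  A via A→c: +{c}
  S via S→A a a: +{c}
  S via S→a d: +{a}
  S: {a,c}  A: {c}
round 2: done
  S: {a,c}  A: {c}

FIRST(S) = ["a", "c"]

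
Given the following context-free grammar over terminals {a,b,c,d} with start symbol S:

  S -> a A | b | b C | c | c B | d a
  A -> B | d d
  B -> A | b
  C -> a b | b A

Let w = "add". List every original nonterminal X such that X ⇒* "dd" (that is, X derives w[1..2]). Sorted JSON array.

CNF form of G:
  S -> T0 T1 | T1 A | T2 C | T3 B | b | c
  A -> T0 T0 | b
  B -> T0 T0 | b
  C -> T1 T2 | T2 A
  T0 -> d
  T1 -> a
  T2 -> b
  T3 -> c

CYK fill — only the sub-triangle for w[1..2]:
  T[1,1] 'd' = {T0}  orig:{}
  T[2,2] 'd' = {T0}  orig:{}
  T[1,2] 'dd' = {A,B}

Original NTs in T[1,2] deriving "dd": ["A", "B"]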